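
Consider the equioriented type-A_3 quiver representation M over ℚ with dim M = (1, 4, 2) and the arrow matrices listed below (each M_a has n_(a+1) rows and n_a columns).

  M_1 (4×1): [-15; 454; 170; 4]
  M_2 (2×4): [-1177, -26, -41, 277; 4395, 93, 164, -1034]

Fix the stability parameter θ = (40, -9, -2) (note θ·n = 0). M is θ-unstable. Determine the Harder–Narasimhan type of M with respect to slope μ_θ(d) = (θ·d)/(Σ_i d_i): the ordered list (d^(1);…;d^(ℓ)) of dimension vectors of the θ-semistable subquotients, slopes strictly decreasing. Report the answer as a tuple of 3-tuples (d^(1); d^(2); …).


Via rank(M_{q-1}∘⋯∘M_p): M ≅ I[1,3], I[2,2]^2, I[2,3].
μ_θ-semistable layers: μ^(1)=29/3; μ^(2)=-2; μ^(3)=-9

((1, 1, 1); (0, 0, 1); (0, 3, 0))


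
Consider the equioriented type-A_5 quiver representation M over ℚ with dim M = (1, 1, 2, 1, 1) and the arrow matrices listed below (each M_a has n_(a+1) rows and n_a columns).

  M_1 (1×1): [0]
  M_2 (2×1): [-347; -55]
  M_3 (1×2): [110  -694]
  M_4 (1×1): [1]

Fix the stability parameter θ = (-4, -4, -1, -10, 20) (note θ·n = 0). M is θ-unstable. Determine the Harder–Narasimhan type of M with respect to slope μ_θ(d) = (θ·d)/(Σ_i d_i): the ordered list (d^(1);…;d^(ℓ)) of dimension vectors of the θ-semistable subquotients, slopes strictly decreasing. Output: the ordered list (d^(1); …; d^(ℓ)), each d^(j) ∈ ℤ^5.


Interval decomposition of M: I[1,1], I[2,3], I[3,5].
HN type (ℓ=4): μ^(1)=20; μ^(2)=-1; μ^(3)=-4; μ^(4)=-11/2

((0, 0, 0, 0, 1); (0, 0, 1, 0, 0); (1, 1, 0, 0, 0); (0, 0, 1, 1, 0))


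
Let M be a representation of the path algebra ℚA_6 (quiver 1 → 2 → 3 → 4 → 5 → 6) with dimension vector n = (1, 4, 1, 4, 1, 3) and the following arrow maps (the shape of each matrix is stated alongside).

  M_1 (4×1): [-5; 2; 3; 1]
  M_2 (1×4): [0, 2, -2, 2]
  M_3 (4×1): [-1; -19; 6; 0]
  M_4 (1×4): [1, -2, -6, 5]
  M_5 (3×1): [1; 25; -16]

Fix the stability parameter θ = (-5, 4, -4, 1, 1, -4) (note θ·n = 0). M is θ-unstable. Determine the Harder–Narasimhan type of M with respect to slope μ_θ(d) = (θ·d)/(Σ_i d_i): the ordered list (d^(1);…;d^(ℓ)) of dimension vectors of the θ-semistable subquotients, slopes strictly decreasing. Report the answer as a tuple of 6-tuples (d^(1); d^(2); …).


Via rank(M_{q-1}∘⋯∘M_p): M ≅ I[1,2], I[2,2]^2, I[2,6], I[4,4]^3, I[6,6]^2.
μ_θ-semistable layers: μ^(1)=4; μ^(2)=1; μ^(3)=-2/5; μ^(4)=-4; μ^(5)=-5

((0, 3, 0, 0, 0, 0); (0, 0, 0, 3, 0, 0); (0, 1, 1, 1, 1, 1); (0, 0, 0, 0, 0, 2); (1, 0, 0, 0, 0, 0))


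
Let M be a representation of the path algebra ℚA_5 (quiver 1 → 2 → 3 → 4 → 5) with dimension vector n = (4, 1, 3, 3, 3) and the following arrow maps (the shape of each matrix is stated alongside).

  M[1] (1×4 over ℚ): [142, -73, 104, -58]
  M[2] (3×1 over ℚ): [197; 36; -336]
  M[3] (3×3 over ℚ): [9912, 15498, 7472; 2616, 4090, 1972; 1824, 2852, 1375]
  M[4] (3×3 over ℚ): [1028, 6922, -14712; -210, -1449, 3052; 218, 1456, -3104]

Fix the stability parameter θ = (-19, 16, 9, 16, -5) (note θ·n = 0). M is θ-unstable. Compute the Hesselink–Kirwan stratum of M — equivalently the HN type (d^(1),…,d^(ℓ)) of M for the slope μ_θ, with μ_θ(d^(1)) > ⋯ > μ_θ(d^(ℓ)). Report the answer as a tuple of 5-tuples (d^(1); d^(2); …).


Barcode: M ≅ I[1,1]^3, I[1,3], I[3,4], I[3,5], I[4,5], I[5,5]. HN layers by μ_θ (7 steps, strictly decreasing):
  μ^(1)=16; μ^(2)=25/2; μ^(3)=9; μ^(4)=20/3; μ^(5)=11/2; μ^(6)=-5; μ^(7)=-19

((0, 0, 0, 1, 0); (0, 1, 1, 0, 0); (0, 0, 1, 0, 0); (0, 0, 1, 1, 1); (0, 0, 0, 1, 1); (0, 0, 0, 0, 1); (4, 0, 0, 0, 0))


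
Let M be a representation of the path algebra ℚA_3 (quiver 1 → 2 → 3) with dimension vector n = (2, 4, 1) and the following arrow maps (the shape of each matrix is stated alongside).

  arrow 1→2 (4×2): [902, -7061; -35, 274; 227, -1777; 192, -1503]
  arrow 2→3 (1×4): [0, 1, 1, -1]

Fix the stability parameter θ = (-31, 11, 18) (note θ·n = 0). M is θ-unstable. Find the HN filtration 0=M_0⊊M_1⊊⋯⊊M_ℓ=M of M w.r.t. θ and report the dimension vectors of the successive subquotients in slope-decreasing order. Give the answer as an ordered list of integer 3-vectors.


Via rank(M_{q-1}∘⋯∘M_p): M ≅ I[1,2]^2, I[2,2], I[2,3].
μ_θ-semistable layers: μ^(1)=18; μ^(2)=11; μ^(3)=-31

((0, 0, 1); (0, 4, 0); (2, 0, 0))


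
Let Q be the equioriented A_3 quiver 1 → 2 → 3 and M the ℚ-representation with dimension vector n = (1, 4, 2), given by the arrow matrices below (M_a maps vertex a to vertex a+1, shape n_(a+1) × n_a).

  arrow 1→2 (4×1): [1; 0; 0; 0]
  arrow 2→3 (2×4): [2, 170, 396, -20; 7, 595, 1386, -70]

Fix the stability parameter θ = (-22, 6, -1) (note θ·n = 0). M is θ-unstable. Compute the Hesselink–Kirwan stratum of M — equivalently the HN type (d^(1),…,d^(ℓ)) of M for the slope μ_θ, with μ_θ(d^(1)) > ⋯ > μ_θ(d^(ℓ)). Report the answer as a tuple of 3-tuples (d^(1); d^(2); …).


Via rank(M_{q-1}∘⋯∘M_p): M ≅ I[1,3], I[2,2]^3, I[3,3].
μ_θ-semistable layers: μ^(1)=6; μ^(2)=5/2; μ^(3)=-1; μ^(4)=-22

((0, 3, 0); (0, 1, 1); (0, 0, 1); (1, 0, 0))


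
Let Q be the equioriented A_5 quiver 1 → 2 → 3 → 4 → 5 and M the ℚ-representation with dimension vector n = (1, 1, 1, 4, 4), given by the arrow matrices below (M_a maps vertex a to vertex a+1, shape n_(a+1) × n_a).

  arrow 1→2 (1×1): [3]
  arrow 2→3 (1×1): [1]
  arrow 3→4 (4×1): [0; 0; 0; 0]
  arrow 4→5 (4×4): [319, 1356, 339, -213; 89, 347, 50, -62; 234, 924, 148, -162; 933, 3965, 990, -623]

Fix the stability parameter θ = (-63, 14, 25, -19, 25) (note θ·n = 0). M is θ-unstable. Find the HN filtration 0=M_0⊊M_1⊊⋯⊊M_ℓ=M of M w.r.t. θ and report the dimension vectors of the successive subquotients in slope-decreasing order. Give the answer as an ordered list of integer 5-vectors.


Interval decomposition of M: I[1,3], I[4,5]^4.
HN type (ℓ=4): μ^(1)=25; μ^(2)=14; μ^(3)=-19; μ^(4)=-63

((0, 0, 1, 0, 4); (0, 1, 0, 0, 0); (0, 0, 0, 4, 0); (1, 0, 0, 0, 0))


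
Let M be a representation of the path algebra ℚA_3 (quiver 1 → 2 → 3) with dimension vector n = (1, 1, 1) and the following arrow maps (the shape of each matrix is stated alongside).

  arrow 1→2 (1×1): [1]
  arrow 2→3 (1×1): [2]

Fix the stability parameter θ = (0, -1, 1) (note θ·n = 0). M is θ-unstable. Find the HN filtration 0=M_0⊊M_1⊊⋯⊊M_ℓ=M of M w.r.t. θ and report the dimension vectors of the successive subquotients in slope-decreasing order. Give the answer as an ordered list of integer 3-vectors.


Via rank(M_{q-1}∘⋯∘M_p): M ≅ I[1,3].
μ_θ-semistable layers: μ^(1)=1; μ^(2)=-1/2

((0, 0, 1); (1, 1, 0))


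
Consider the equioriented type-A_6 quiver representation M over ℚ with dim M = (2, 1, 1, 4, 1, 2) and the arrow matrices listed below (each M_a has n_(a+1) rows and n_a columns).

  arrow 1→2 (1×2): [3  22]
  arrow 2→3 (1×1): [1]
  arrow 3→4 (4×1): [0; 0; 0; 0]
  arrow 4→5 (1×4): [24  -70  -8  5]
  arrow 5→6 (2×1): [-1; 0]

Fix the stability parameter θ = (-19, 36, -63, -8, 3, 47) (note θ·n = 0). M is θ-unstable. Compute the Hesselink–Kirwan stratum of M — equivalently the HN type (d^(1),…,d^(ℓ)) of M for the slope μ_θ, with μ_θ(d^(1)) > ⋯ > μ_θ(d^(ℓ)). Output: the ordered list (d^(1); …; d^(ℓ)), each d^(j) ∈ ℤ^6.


Interval decomposition of M: I[1,1], I[1,3], I[4,4]^3, I[4,6], I[6,6].
HN type (ℓ=5): μ^(1)=47; μ^(2)=3; μ^(3)=-8; μ^(4)=-27/2; μ^(5)=-19

((0, 0, 0, 0, 0, 2); (0, 0, 0, 0, 1, 0); (0, 0, 0, 4, 0, 0); (0, 1, 1, 0, 0, 0); (2, 0, 0, 0, 0, 0))


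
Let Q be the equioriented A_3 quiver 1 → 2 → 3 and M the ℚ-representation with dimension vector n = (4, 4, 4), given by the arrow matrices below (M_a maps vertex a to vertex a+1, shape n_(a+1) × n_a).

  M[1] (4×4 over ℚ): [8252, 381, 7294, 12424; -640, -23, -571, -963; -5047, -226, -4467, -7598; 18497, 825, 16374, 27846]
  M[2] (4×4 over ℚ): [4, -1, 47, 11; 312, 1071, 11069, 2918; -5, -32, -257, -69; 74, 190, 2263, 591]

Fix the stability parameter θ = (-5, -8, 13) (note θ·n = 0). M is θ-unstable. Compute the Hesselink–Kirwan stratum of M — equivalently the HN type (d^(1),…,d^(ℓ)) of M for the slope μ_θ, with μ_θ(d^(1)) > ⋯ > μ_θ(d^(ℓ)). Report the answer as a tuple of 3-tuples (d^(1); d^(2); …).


Interval decomposition of M: I[1,3]^4.
HN type (ℓ=2): μ^(1)=13; μ^(2)=-13/2

((0, 0, 4); (4, 4, 0))


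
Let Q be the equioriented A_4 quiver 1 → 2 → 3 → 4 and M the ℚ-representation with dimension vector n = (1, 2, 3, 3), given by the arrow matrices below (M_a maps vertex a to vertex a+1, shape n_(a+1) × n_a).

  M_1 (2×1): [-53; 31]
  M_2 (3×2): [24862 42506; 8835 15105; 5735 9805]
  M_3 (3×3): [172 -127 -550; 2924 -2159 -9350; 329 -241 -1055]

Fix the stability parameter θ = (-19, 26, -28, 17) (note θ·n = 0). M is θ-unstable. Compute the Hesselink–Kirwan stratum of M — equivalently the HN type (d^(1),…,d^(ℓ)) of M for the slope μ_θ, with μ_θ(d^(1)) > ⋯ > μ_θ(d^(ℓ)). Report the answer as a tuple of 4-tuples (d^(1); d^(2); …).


Barcode: M ≅ I[1,2], I[2,4], I[3,3], I[3,4], I[4,4]. HN layers by μ_θ (5 steps, strictly decreasing):
  μ^(1)=26; μ^(2)=17; μ^(3)=-1; μ^(4)=-19; μ^(5)=-28

((0, 1, 0, 0); (0, 0, 0, 3); (0, 1, 1, 0); (1, 0, 0, 0); (0, 0, 2, 0))


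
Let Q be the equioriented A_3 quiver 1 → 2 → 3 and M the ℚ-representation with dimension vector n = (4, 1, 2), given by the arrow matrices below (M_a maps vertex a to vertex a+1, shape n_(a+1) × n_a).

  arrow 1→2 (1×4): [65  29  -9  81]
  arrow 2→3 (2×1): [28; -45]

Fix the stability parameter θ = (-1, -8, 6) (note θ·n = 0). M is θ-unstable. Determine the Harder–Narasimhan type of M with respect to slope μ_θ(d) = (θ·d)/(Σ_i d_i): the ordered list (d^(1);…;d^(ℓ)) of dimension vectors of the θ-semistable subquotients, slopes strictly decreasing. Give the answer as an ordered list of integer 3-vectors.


Barcode: M ≅ I[1,1]^3, I[1,3], I[3,3]. HN layers by μ_θ (3 steps, strictly decreasing):
  μ^(1)=6; μ^(2)=-1; μ^(3)=-9/2

((0, 0, 2); (3, 0, 0); (1, 1, 0))


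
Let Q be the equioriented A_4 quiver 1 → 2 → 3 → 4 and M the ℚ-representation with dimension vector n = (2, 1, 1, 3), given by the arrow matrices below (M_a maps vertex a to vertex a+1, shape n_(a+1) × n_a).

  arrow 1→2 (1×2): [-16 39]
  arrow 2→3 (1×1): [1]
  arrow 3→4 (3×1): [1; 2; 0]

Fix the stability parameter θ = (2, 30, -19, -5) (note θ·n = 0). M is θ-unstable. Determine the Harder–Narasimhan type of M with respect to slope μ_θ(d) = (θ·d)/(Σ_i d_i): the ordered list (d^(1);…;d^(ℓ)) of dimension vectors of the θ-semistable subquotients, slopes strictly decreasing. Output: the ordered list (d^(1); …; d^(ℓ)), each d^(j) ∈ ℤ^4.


Barcode: M ≅ I[1,1], I[1,4], I[4,4]^2. HN layers by μ_θ (2 steps, strictly decreasing):
  μ^(1)=2; μ^(2)=-5

((2, 1, 1, 1); (0, 0, 0, 2))


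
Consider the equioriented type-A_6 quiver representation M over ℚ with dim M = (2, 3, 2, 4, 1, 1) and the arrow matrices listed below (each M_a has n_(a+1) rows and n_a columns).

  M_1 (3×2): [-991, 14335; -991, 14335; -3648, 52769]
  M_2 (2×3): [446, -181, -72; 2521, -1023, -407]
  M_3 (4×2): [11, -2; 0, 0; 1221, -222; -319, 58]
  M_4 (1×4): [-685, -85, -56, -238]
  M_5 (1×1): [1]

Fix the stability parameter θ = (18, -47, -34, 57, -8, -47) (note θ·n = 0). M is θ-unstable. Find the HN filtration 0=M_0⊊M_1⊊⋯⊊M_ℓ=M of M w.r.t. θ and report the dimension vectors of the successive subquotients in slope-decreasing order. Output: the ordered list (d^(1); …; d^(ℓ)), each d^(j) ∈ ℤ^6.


Interval decomposition of M: I[1,3], I[1,6], I[2,2], I[4,4]^3.
HN type (ℓ=4): μ^(1)=57; μ^(2)=2/3; μ^(3)=-21; μ^(4)=-47

((0, 0, 0, 3, 0, 0); (0, 0, 0, 1, 1, 1); (2, 2, 2, 0, 0, 0); (0, 1, 0, 0, 0, 0))


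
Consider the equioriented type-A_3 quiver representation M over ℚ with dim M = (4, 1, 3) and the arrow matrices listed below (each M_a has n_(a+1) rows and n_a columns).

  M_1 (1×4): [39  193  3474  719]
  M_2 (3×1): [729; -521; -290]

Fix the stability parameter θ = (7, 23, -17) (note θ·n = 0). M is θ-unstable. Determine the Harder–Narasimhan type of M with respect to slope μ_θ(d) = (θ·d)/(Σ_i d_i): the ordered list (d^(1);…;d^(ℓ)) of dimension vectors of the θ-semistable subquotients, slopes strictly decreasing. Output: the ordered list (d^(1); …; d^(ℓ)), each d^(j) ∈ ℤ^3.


Interval decomposition of M: I[1,1]^3, I[1,3], I[3,3]^2.
HN type (ℓ=3): μ^(1)=7; μ^(2)=13/3; μ^(3)=-17

((3, 0, 0); (1, 1, 1); (0, 0, 2))


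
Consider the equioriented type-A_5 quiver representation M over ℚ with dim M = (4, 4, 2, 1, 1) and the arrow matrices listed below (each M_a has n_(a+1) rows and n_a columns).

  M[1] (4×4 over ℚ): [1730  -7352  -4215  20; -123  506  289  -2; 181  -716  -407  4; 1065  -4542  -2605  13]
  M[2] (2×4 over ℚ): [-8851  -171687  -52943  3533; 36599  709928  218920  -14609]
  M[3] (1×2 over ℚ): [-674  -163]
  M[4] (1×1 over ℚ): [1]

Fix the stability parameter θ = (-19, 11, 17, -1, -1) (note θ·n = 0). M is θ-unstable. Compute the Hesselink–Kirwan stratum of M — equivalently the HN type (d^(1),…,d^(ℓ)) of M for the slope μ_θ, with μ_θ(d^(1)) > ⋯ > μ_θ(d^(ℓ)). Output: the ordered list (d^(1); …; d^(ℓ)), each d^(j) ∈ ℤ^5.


Via rank(M_{q-1}∘⋯∘M_p): M ≅ I[1,2]^2, I[1,3], I[1,5].
μ_θ-semistable layers: μ^(1)=17; μ^(2)=11; μ^(3)=13/2; μ^(4)=-19

((0, 0, 1, 0, 0); (0, 3, 0, 0, 0); (0, 1, 1, 1, 1); (4, 0, 0, 0, 0))


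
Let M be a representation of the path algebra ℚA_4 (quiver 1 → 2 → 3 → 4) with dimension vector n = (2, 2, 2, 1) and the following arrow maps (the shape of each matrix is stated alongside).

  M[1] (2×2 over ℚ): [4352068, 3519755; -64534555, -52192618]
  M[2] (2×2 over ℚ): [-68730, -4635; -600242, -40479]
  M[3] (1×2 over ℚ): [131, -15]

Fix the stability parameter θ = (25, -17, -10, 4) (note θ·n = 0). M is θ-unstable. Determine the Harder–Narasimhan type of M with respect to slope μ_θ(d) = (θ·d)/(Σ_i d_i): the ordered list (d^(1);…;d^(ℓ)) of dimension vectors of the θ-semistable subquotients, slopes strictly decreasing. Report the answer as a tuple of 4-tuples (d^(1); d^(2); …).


Interval decomposition of M: I[1,2], I[1,3], I[3,4].
HN type (ℓ=3): μ^(1)=4; μ^(2)=-2/3; μ^(3)=-10

((1, 1, 0, 1); (1, 1, 1, 0); (0, 0, 1, 0))


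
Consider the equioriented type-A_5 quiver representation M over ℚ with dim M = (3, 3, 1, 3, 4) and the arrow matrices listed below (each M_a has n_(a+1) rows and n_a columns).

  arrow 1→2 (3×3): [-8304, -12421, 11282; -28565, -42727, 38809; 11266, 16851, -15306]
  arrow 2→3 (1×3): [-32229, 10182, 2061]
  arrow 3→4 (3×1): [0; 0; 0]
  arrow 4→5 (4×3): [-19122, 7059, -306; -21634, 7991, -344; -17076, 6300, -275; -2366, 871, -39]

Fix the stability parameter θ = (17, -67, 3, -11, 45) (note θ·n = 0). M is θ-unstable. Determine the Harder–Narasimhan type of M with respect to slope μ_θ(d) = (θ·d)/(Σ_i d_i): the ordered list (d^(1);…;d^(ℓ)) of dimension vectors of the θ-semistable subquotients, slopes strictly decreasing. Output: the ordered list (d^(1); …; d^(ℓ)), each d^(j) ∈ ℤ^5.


Barcode: M ≅ I[1,2]^2, I[1,3], I[4,4], I[4,5]^2, I[5,5]^2. HN layers by μ_θ (4 steps, strictly decreasing):
  μ^(1)=45; μ^(2)=3; μ^(3)=-11; μ^(4)=-25

((0, 0, 0, 0, 4); (0, 0, 1, 0, 0); (0, 0, 0, 3, 0); (3, 3, 0, 0, 0))


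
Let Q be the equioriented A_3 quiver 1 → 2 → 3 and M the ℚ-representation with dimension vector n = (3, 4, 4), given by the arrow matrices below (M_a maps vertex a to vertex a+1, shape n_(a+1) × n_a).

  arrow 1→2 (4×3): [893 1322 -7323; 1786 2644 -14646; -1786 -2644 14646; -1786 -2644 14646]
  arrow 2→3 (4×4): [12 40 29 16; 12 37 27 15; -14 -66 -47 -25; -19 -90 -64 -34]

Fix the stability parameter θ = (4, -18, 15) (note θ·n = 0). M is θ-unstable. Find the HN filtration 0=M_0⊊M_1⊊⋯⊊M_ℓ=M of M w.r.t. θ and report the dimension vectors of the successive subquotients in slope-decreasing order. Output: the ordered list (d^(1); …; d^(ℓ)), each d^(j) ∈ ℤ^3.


Via rank(M_{q-1}∘⋯∘M_p): M ≅ I[1,1]^2, I[1,3], I[2,3]^3.
μ_θ-semistable layers: μ^(1)=15; μ^(2)=4; μ^(3)=-7; μ^(4)=-18

((0, 0, 4); (2, 0, 0); (1, 1, 0); (0, 3, 0))


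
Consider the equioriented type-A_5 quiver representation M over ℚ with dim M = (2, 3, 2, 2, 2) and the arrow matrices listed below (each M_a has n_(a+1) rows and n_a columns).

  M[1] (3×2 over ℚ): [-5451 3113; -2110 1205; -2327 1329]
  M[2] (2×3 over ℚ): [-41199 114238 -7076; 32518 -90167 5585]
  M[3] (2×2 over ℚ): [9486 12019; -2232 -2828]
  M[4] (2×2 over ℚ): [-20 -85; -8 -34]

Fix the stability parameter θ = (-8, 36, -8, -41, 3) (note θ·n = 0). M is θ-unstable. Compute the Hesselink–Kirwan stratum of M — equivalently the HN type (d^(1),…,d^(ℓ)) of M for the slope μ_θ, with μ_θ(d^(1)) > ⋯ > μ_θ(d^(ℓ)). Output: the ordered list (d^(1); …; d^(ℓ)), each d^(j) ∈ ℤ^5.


Barcode: M ≅ I[1,3], I[1,4], I[2,2], I[4,5], I[5,5]. HN layers by μ_θ (6 steps, strictly decreasing):
  μ^(1)=36; μ^(2)=14; μ^(3)=3; μ^(4)=-13/3; μ^(5)=-8; μ^(6)=-41

((0, 1, 0, 0, 0); (0, 1, 1, 0, 0); (0, 0, 0, 0, 2); (0, 1, 1, 1, 0); (2, 0, 0, 0, 0); (0, 0, 0, 1, 0))


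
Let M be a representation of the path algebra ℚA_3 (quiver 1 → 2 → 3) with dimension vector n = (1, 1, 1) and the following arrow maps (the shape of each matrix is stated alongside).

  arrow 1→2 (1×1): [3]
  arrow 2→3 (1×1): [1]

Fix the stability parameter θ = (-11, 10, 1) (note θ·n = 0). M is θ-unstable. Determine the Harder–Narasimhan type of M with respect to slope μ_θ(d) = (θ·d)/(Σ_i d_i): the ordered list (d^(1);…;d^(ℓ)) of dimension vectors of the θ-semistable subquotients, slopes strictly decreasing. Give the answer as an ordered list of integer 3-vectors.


Via rank(M_{q-1}∘⋯∘M_p): M ≅ I[1,3].
μ_θ-semistable layers: μ^(1)=11/2; μ^(2)=-11

((0, 1, 1); (1, 0, 0))


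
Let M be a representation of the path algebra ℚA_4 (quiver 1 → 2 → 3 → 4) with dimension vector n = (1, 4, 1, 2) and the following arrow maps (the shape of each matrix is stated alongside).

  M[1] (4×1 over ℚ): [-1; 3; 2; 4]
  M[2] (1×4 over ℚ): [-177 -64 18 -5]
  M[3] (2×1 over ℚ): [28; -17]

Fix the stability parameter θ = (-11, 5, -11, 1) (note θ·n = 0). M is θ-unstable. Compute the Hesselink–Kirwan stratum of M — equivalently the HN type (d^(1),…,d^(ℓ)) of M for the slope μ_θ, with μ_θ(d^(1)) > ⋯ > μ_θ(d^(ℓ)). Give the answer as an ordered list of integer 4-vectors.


Barcode: M ≅ I[1,4], I[2,2]^3, I[4,4]. HN layers by μ_θ (4 steps, strictly decreasing):
  μ^(1)=5; μ^(2)=1; μ^(3)=-3; μ^(4)=-11

((0, 3, 0, 0); (0, 0, 0, 2); (0, 1, 1, 0); (1, 0, 0, 0))


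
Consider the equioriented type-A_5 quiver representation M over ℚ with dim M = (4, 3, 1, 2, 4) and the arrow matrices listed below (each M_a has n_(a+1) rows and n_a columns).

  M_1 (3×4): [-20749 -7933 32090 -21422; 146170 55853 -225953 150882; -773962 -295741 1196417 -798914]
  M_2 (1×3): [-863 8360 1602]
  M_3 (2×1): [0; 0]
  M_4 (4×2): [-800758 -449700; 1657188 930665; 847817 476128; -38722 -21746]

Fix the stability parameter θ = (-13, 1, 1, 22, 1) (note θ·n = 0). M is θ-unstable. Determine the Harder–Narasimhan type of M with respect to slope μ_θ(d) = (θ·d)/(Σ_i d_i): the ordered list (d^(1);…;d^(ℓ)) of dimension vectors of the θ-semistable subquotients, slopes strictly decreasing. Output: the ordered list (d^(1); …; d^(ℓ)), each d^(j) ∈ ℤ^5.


Interval decomposition of M: I[1,1]^2, I[1,2], I[1,3], I[2,2], I[4,5]^2, I[5,5]^2.
HN type (ℓ=3): μ^(1)=23/2; μ^(2)=1; μ^(3)=-13

((0, 0, 0, 2, 2); (0, 3, 1, 0, 2); (4, 0, 0, 0, 0))


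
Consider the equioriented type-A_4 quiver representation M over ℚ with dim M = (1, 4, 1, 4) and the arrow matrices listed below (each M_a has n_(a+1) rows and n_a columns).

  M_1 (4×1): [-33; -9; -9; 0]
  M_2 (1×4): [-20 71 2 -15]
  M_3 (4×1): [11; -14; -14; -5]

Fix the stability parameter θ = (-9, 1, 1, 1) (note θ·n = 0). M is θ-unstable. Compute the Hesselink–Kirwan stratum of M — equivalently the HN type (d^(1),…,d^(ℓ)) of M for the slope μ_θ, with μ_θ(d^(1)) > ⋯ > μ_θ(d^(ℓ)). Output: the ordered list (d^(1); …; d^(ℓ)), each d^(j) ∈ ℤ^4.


Interval decomposition of M: I[1,4], I[2,2]^3, I[4,4]^3.
HN type (ℓ=2): μ^(1)=1; μ^(2)=-9

((0, 4, 1, 4); (1, 0, 0, 0))


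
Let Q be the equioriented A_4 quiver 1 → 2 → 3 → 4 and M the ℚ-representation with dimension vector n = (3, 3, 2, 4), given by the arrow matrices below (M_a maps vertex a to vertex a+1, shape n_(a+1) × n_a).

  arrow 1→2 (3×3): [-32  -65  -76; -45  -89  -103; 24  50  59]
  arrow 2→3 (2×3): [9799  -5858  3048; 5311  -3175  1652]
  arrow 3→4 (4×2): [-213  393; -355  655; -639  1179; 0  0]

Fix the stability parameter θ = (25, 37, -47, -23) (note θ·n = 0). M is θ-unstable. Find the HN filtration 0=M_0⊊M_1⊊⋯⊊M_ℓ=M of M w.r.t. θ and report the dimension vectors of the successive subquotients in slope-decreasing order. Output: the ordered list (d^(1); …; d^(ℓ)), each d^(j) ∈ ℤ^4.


Barcode: M ≅ I[1,2], I[1,3], I[1,4], I[4,4]^3. HN layers by μ_θ (5 steps, strictly decreasing):
  μ^(1)=37; μ^(2)=25; μ^(3)=5; μ^(4)=-2; μ^(5)=-23

((0, 1, 0, 0); (1, 0, 0, 0); (1, 1, 1, 0); (1, 1, 1, 1); (0, 0, 0, 3))


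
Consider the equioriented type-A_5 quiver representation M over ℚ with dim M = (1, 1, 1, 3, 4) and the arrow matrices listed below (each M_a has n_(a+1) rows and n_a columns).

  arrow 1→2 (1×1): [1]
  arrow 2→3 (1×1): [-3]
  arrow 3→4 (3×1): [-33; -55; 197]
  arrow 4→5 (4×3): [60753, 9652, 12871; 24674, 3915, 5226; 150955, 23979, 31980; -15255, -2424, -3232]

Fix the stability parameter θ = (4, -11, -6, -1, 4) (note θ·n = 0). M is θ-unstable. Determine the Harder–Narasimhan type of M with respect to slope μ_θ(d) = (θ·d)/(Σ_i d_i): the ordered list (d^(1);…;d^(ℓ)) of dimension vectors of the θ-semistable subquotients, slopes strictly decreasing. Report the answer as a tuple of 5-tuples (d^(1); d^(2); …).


Via rank(M_{q-1}∘⋯∘M_p): M ≅ I[1,5], I[4,5]^2, I[5,5].
μ_θ-semistable layers: μ^(1)=4; μ^(2)=-1; μ^(3)=-13/3

((0, 0, 0, 0, 4); (0, 0, 0, 3, 0); (1, 1, 1, 0, 0))


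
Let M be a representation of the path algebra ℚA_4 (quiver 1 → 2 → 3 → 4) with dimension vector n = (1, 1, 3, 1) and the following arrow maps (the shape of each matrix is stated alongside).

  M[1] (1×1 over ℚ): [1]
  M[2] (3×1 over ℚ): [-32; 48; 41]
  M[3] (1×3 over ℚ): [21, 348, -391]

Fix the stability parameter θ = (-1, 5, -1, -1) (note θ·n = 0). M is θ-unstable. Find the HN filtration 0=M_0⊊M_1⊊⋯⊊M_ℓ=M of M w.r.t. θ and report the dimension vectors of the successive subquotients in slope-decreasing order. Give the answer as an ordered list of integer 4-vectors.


Barcode: M ≅ I[1,4], I[3,3]^2. HN layers by μ_θ (2 steps, strictly decreasing):
  μ^(1)=1; μ^(2)=-1

((0, 1, 1, 1); (1, 0, 2, 0))


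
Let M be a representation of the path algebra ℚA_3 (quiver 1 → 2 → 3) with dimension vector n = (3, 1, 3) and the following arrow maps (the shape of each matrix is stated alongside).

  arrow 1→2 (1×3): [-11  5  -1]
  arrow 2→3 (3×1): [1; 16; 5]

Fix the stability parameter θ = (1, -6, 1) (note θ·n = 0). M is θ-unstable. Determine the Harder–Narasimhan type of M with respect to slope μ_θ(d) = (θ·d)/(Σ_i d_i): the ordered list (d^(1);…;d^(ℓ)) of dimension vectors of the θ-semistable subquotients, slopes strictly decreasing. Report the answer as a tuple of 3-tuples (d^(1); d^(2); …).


Interval decomposition of M: I[1,1]^2, I[1,3], I[3,3]^2.
HN type (ℓ=2): μ^(1)=1; μ^(2)=-5/2

((2, 0, 3); (1, 1, 0))


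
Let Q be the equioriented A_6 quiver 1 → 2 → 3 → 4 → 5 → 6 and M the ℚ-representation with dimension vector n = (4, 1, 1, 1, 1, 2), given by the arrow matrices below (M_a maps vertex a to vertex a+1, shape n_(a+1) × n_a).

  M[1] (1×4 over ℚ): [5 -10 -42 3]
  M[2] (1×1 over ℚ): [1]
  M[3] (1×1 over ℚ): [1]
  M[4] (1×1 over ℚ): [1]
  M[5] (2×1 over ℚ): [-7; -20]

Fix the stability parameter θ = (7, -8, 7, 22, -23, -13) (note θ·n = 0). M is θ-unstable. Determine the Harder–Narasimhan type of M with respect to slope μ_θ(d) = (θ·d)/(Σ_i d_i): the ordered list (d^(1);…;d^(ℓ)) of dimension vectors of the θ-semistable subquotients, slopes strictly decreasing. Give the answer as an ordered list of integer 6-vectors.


Interval decomposition of M: I[1,1]^3, I[1,6], I[6,6].
HN type (ℓ=3): μ^(1)=7; μ^(2)=-4/3; μ^(3)=-13

((3, 0, 0, 0, 0, 0); (1, 1, 1, 1, 1, 1); (0, 0, 0, 0, 0, 1))


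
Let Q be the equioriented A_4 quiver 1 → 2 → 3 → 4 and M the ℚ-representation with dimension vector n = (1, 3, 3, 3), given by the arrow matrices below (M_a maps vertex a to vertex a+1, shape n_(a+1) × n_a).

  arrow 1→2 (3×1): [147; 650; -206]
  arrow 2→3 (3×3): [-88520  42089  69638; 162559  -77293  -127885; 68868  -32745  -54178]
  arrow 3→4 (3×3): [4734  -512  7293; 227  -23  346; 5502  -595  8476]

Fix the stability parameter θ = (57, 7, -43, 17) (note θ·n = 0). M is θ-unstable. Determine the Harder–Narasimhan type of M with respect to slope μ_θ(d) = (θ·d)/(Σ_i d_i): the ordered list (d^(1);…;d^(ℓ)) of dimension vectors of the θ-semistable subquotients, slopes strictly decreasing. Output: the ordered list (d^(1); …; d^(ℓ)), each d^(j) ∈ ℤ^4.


Via rank(M_{q-1}∘⋯∘M_p): M ≅ I[1,4], I[2,2], I[2,4], I[3,4].
μ_θ-semistable layers: μ^(1)=17; μ^(2)=7; μ^(3)=-18; μ^(4)=-43

((0, 0, 0, 3); (1, 2, 1, 0); (0, 1, 1, 0); (0, 0, 1, 0))


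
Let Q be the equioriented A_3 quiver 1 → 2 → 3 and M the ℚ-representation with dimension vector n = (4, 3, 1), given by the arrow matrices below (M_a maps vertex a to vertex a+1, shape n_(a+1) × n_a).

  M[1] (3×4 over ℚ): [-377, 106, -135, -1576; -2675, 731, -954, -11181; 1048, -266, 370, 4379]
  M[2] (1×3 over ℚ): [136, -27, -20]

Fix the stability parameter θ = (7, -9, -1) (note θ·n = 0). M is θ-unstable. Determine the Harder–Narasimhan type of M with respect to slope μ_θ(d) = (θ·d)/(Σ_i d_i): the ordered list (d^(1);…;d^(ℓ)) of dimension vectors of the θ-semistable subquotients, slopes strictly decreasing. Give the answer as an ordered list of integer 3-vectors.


Via rank(M_{q-1}∘⋯∘M_p): M ≅ I[1,1], I[1,2]^2, I[1,3].
μ_θ-semistable layers: μ^(1)=7; μ^(2)=-1

((1, 0, 0); (3, 3, 1))


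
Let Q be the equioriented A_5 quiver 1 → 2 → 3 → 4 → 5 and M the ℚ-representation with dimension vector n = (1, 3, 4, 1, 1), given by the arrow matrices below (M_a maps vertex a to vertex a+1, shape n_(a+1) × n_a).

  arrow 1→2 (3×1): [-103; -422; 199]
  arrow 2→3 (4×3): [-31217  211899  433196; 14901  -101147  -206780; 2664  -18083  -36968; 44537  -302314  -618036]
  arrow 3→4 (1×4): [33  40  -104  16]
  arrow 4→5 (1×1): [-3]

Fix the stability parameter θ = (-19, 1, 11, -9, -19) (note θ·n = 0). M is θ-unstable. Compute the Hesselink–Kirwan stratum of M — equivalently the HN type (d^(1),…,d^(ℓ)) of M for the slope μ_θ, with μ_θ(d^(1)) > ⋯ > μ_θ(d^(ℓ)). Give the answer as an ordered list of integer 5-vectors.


Barcode: M ≅ I[1,5], I[2,2], I[2,3], I[3,3]^2. HN layers by μ_θ (4 steps, strictly decreasing):
  μ^(1)=11; μ^(2)=1; μ^(3)=-4; μ^(4)=-19

((0, 0, 3, 0, 0); (0, 2, 0, 0, 0); (0, 1, 1, 1, 1); (1, 0, 0, 0, 0))


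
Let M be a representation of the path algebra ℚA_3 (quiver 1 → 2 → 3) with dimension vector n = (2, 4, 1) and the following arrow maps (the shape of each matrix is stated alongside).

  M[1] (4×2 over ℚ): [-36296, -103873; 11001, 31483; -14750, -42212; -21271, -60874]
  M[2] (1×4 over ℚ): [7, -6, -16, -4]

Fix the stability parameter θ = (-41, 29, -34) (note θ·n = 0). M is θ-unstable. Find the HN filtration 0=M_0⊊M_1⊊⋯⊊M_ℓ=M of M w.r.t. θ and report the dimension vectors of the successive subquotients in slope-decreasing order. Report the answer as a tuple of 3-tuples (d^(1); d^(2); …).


Via rank(M_{q-1}∘⋯∘M_p): M ≅ I[1,2], I[1,3], I[2,2]^2.
μ_θ-semistable layers: μ^(1)=29; μ^(2)=-5/2; μ^(3)=-41

((0, 3, 0); (0, 1, 1); (2, 0, 0))


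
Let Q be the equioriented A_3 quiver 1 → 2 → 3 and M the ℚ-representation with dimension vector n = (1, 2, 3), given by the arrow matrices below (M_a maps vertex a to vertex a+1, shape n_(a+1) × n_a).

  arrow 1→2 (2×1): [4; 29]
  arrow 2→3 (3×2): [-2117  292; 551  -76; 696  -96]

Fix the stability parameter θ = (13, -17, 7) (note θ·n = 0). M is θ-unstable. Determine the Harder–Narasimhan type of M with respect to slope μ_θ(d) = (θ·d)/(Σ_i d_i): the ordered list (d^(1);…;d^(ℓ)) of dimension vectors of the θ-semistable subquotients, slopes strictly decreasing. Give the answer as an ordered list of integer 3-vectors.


Via rank(M_{q-1}∘⋯∘M_p): M ≅ I[1,2], I[2,3], I[3,3]^2.
μ_θ-semistable layers: μ^(1)=7; μ^(2)=-2; μ^(3)=-17

((0, 0, 3); (1, 1, 0); (0, 1, 0))


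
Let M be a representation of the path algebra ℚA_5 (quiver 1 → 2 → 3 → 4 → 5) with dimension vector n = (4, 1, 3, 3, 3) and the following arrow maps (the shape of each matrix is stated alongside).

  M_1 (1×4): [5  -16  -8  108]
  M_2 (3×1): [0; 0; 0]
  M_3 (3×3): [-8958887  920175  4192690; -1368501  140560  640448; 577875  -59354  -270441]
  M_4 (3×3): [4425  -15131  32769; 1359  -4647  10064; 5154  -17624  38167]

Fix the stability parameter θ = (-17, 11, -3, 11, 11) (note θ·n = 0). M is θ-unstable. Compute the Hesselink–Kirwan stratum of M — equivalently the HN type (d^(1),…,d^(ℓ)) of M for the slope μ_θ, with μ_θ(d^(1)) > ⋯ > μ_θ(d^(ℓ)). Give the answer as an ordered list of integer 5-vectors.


Interval decomposition of M: I[1,1]^3, I[1,2], I[3,4], I[3,5]^2, I[5,5].
HN type (ℓ=3): μ^(1)=11; μ^(2)=-3; μ^(3)=-17

((0, 1, 0, 3, 3); (0, 0, 3, 0, 0); (4, 0, 0, 0, 0))


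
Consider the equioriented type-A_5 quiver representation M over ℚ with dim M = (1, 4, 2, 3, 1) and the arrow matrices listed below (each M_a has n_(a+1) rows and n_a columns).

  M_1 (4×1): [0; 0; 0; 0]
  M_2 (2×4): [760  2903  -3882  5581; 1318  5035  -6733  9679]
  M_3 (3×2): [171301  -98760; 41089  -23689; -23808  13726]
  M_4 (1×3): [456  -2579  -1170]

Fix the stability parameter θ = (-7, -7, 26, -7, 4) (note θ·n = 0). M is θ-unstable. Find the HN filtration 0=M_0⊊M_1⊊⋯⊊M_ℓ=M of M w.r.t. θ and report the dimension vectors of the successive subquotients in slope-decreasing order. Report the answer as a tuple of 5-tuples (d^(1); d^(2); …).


Via rank(M_{q-1}∘⋯∘M_p): M ≅ I[1,1], I[2,2]^2, I[2,4], I[2,5], I[4,4].
μ_θ-semistable layers: μ^(1)=19/2; μ^(2)=23/3; μ^(3)=-7

((0, 0, 1, 1, 0); (0, 0, 1, 1, 1); (1, 4, 0, 1, 0))


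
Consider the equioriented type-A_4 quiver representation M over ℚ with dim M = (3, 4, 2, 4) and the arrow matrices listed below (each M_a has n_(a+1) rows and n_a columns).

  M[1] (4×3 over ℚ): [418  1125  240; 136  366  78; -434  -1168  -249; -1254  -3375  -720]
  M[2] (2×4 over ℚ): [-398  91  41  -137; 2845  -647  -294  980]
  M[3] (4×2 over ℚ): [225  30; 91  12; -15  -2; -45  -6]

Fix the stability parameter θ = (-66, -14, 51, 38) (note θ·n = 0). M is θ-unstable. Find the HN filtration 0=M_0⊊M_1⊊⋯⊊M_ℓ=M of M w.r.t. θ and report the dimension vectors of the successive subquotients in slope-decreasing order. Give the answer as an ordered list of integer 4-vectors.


Via rank(M_{q-1}∘⋯∘M_p): M ≅ I[1,1], I[1,4]^2, I[2,2]^2, I[4,4]^2.
μ_θ-semistable layers: μ^(1)=89/2; μ^(2)=38; μ^(3)=-14; μ^(4)=-66

((0, 0, 2, 2); (0, 0, 0, 2); (0, 4, 0, 0); (3, 0, 0, 0))


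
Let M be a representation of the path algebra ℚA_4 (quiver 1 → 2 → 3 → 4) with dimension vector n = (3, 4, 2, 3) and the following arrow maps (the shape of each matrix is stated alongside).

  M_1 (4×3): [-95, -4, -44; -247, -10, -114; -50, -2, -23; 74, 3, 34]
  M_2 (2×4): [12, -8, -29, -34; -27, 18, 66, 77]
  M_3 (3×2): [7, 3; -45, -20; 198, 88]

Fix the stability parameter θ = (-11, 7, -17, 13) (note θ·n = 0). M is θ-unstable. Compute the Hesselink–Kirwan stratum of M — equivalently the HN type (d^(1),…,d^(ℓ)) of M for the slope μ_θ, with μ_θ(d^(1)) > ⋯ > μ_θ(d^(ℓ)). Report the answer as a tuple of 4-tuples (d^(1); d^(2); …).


Interval decomposition of M: I[1,2], I[1,4]^2, I[2,2], I[4,4].
HN type (ℓ=4): μ^(1)=13; μ^(2)=7; μ^(3)=-5; μ^(4)=-11

((0, 0, 0, 3); (0, 2, 0, 0); (0, 2, 2, 0); (3, 0, 0, 0))


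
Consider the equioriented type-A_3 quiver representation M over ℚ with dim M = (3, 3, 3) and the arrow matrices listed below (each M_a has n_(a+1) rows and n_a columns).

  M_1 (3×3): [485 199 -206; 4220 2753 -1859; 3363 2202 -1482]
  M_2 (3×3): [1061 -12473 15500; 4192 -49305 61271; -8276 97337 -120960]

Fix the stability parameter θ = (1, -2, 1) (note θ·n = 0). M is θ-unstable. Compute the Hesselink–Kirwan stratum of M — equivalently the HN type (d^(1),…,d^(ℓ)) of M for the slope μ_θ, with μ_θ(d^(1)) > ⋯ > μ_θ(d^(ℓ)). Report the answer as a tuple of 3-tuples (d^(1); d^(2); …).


Via rank(M_{q-1}∘⋯∘M_p): M ≅ I[1,3]^3.
μ_θ-semistable layers: μ^(1)=1; μ^(2)=-1/2

((0, 0, 3); (3, 3, 0))


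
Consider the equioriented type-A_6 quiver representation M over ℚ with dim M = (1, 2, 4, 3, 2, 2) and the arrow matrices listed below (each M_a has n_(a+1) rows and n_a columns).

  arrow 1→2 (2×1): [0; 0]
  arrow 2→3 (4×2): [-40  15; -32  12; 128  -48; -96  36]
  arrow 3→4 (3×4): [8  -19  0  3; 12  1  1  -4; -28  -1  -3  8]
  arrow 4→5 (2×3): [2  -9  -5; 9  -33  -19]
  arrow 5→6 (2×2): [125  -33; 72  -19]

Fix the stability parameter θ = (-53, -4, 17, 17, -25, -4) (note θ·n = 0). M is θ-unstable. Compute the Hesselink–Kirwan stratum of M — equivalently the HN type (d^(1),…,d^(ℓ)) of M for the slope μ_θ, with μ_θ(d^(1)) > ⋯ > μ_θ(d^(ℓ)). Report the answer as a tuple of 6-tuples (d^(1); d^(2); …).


Via rank(M_{q-1}∘⋯∘M_p): M ≅ I[1,1], I[2,2], I[2,3], I[3,4], I[3,6]^2.
μ_θ-semistable layers: μ^(1)=17; μ^(2)=5/4; μ^(3)=-4; μ^(4)=-53

((0, 0, 2, 1, 0, 0); (0, 0, 2, 2, 2, 2); (0, 2, 0, 0, 0, 0); (1, 0, 0, 0, 0, 0))


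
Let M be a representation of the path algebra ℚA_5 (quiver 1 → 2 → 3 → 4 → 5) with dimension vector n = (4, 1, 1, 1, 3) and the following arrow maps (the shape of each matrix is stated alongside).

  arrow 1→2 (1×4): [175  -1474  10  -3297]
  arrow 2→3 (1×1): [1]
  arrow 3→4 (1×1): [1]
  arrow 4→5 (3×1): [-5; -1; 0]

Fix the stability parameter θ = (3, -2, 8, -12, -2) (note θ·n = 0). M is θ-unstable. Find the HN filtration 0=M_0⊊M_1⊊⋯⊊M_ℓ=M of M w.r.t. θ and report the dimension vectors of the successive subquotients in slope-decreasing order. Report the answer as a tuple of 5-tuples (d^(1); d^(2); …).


Interval decomposition of M: I[1,1]^3, I[1,5], I[5,5]^2.
HN type (ℓ=3): μ^(1)=3; μ^(2)=-1; μ^(3)=-2

((3, 0, 0, 0, 0); (1, 1, 1, 1, 1); (0, 0, 0, 0, 2))


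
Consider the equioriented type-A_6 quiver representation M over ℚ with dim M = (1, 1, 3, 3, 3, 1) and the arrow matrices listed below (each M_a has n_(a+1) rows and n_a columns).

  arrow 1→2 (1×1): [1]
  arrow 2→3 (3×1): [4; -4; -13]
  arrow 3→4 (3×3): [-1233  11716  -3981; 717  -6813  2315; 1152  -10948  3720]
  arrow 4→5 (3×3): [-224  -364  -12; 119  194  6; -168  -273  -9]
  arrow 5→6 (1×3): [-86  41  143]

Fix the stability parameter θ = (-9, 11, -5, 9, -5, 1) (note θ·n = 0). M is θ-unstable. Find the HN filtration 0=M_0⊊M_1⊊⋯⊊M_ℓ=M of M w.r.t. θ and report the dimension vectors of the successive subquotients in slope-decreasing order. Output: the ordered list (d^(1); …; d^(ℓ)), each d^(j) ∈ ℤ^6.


Barcode: M ≅ I[1,6], I[3,3], I[3,5], I[4,4], I[5,5]. HN layers by μ_θ (5 steps, strictly decreasing):
  μ^(1)=9; μ^(2)=11/5; μ^(3)=2; μ^(4)=-5; μ^(5)=-9

((0, 0, 0, 1, 0, 0); (0, 1, 1, 1, 1, 1); (0, 0, 0, 1, 1, 0); (0, 0, 2, 0, 1, 0); (1, 0, 0, 0, 0, 0))


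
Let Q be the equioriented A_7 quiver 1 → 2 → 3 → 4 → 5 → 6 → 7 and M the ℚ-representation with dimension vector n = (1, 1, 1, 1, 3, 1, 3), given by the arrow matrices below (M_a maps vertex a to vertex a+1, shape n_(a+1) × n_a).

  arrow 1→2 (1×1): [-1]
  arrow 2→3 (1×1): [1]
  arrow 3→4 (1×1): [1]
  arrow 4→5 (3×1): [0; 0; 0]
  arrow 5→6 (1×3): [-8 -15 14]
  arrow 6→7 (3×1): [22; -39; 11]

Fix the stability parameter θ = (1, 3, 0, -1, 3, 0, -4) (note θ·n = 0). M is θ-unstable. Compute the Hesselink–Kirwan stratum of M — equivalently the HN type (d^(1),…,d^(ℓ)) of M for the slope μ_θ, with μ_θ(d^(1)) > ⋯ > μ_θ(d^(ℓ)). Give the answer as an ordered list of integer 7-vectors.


Via rank(M_{q-1}∘⋯∘M_p): M ≅ I[1,4], I[5,5]^2, I[5,7], I[7,7]^2.
μ_θ-semistable layers: μ^(1)=3; μ^(2)=3/4; μ^(3)=-1/3; μ^(4)=-4

((0, 0, 0, 0, 2, 0, 0); (1, 1, 1, 1, 0, 0, 0); (0, 0, 0, 0, 1, 1, 1); (0, 0, 0, 0, 0, 0, 2))


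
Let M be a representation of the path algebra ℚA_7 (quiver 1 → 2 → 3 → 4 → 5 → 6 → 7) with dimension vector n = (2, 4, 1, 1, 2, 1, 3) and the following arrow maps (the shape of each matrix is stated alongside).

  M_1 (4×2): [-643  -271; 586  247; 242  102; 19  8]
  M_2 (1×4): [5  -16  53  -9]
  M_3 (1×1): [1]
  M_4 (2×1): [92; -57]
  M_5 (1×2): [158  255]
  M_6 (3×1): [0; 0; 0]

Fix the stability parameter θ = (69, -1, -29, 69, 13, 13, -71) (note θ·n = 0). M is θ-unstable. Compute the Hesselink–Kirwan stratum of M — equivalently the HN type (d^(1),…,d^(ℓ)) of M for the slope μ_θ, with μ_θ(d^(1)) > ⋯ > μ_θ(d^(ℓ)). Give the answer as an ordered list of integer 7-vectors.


Via rank(M_{q-1}∘⋯∘M_p): M ≅ I[1,2], I[1,6], I[2,2]^2, I[5,5], I[7,7]^3.
μ_θ-semistable layers: μ^(1)=34; μ^(2)=95/3; μ^(3)=13; μ^(4)=-1; μ^(5)=-71

((1, 1, 0, 0, 0, 0, 0); (0, 0, 0, 1, 1, 1, 0); (1, 1, 1, 0, 1, 0, 0); (0, 2, 0, 0, 0, 0, 0); (0, 0, 0, 0, 0, 0, 3))


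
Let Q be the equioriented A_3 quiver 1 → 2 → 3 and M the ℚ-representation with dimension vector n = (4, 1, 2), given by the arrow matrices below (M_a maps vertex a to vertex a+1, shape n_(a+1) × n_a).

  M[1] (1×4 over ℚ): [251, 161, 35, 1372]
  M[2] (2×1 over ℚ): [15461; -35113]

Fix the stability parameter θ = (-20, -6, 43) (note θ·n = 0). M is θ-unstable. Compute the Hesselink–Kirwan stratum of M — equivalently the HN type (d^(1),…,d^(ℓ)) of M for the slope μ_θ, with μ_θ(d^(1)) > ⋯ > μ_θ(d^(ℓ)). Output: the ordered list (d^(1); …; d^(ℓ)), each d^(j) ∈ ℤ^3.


Via rank(M_{q-1}∘⋯∘M_p): M ≅ I[1,1]^3, I[1,3], I[3,3].
μ_θ-semistable layers: μ^(1)=43; μ^(2)=-6; μ^(3)=-20

((0, 0, 2); (0, 1, 0); (4, 0, 0))


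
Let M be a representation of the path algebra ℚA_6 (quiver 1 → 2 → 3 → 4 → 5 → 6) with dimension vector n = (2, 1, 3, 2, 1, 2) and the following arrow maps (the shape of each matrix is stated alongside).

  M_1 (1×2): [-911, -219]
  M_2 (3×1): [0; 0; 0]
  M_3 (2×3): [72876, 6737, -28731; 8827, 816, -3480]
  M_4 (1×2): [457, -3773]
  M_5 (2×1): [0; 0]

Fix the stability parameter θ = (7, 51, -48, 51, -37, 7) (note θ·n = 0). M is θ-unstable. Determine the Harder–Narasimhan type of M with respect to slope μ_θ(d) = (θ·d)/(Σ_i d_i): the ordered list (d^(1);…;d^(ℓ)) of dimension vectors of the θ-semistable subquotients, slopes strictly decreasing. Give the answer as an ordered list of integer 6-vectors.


Via rank(M_{q-1}∘⋯∘M_p): M ≅ I[1,1], I[1,2], I[3,3], I[3,4], I[3,5], I[6,6]^2.
μ_θ-semistable layers: μ^(1)=51; μ^(2)=7; μ^(3)=-48

((0, 1, 0, 1, 0, 0); (2, 0, 0, 1, 1, 2); (0, 0, 3, 0, 0, 0))
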